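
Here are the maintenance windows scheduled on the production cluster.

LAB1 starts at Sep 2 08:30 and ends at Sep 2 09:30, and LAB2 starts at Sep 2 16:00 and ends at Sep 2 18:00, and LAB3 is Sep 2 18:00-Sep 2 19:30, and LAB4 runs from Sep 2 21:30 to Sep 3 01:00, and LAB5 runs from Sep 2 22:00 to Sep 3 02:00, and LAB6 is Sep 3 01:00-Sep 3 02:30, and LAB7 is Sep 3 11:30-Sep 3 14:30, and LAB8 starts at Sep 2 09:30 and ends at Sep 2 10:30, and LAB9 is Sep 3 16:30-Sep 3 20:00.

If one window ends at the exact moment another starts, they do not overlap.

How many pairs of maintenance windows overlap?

Sorted by start: LAB1, LAB8, LAB2, LAB3, LAB4, LAB5, LAB6, LAB7, LAB9.
LAB8 starts exactly when LAB1 ends (back-to-back, no overlap); LAB1 is clear from here.
LAB2 starts after LAB8 ends; LAB8 is clear from here.
LAB3 starts exactly when LAB2 ends (back-to-back, no overlap); LAB2 is clear from here.
LAB4 starts after LAB3 ends; LAB3 is clear from here.
LAB5 starts before LAB4 ends → LAB4 and LAB5 overlap.
LAB6 starts exactly when LAB4 ends (back-to-back, no overlap); LAB4 is clear from here.
LAB6 starts before LAB5 ends → LAB5 and LAB6 overlap.
LAB7 starts after LAB5 ends; LAB5 is clear from here.
LAB7 starts after LAB6 ends; LAB6 is clear from here.
LAB9 starts after LAB7 ends.
Overlapping pairs: LAB4 & LAB5, LAB5 & LAB6 — 2 in total.

2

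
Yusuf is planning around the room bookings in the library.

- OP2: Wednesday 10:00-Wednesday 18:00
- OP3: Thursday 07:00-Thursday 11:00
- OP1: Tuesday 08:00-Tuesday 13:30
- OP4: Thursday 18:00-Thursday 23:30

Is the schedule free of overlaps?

Yes

Sorted by start: OP1, OP2, OP3, OP4.
OP2 starts after OP1 ends, so nothing later overlaps OP1 either.
OP3 starts after OP2 ends, so nothing later overlaps OP2 either.
OP4 starts after OP3 ends.
Every pair is clear; the schedule has no overlaps.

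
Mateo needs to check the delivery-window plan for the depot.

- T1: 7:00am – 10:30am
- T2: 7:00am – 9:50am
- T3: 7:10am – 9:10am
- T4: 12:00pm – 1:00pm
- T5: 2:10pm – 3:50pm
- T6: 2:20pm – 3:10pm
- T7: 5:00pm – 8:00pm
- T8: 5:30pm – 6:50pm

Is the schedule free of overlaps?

Two intervals overlap when each starts before the other ends.
Sorted by start: T1, T2, T3, T4, T5, T6, T7, T8.
T2 starts before T1 ends → T1 and T2 overlap.
That's a conflict, so the schedule is not conflict-free.

No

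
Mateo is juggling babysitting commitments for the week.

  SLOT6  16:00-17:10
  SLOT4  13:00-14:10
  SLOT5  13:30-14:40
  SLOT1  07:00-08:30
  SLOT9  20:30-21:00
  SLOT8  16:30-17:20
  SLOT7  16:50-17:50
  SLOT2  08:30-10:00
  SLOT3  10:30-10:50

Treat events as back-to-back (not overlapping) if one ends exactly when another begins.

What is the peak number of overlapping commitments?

Walk through starts and ends in time order (an end at T is processed before a start at T):
07:00 start SLOT1 → 1
08:30 end SLOT1 → 0
08:30 start SLOT2 → 1
10:00 end SLOT2 → 0
10:30 start SLOT3 → 1
10:50 end SLOT3 → 0
13:00 start SLOT4 → 1
13:30 start SLOT5 → 2
14:10 end SLOT4 → 1
14:40 end SLOT5 → 0
16:00 start SLOT6 → 1
16:30 start SLOT8 → 2
16:50 start SLOT7 → 3
17:10 end SLOT6 → 2
17:20 end SLOT8 → 1
17:50 end SLOT7 → 0
20:30 start SLOT9 → 1
21:00 end SLOT9 → 0
Peak is 3, at 16:50 (SLOT6, SLOT7, SLOT8).

3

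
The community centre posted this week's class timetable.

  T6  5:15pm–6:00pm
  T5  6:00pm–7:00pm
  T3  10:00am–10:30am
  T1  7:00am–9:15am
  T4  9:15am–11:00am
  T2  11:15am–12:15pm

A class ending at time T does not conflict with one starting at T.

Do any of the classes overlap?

Check each pair: they overlap iff neither finishes before the other starts.
Sorted by start: T1, T4, T3, T2, T6, T5.
T4 starts exactly when T1 ends (back-to-back, no overlap), so T1 has no further overlaps.
T3 starts before T4 ends → T4 and T3 overlap.
That's a conflict, so the schedule is not conflict-free.

Yes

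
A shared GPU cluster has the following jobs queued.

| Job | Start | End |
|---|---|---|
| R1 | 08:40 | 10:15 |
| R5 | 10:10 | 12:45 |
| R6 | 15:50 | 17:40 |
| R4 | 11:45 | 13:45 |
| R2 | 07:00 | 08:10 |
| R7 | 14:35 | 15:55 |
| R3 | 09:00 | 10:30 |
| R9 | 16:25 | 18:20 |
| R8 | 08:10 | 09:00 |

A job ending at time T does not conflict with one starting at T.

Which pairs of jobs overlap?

R1 & R3, R1 & R5, R1 & R8, R3 & R5, R4 & R5, R6 & R7, R6 & R9

Check each pair: they overlap iff neither finishes before the other starts.
Sorted by start: R2, R8, R1, R3, R5, R4, R7, R6, R9.
R8 starts exactly when R2 ends (back-to-back, no overlap), so nothing later overlaps R2 either.
R1 starts before R8 ends → R8 and R1 overlap.
R3 starts exactly when R8 ends (back-to-back, no overlap), so nothing later overlaps R8 either.
R3 starts before R1 ends → R1 and R3 overlap.
R5 starts before R1 ends → R1 and R5 overlap.
R4 starts after R1 ends, so nothing later overlaps R1 either.
R5 starts before R3 ends → R3 and R5 overlap.
R4 starts after R3 ends, so nothing later overlaps R3 either.
R4 starts before R5 ends → R5 and R4 overlap.
R7 starts after R5 ends, so nothing later overlaps R5 either.
R7 starts after R4 ends, so nothing later overlaps R4 either.
R6 starts before R7 ends → R7 and R6 overlap.
R9 starts after R7 ends.
R9 starts before R6 ends → R6 and R9 overlap.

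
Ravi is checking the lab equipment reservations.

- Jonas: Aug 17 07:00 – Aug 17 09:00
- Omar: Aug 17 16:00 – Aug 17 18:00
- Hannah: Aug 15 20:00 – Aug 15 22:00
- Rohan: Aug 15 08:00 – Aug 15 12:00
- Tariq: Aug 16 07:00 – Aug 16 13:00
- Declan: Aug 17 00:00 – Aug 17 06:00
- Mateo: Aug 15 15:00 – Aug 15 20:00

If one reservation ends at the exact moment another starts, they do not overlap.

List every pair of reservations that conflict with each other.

none

Sorted by start: Rohan, Mateo, Hannah, Tariq, Declan, Jonas, Omar.
Mateo starts after Rohan ends, so nothing later overlaps Rohan either.
Hannah starts exactly when Mateo ends (back-to-back, no overlap), so nothing later overlaps Mateo either.
Tariq starts after Hannah ends, so nothing later overlaps Hannah either.
Declan starts after Tariq ends, so nothing later overlaps Tariq either.
Jonas starts after Declan ends, so nothing later overlaps Declan either.
Omar starts after Jonas ends.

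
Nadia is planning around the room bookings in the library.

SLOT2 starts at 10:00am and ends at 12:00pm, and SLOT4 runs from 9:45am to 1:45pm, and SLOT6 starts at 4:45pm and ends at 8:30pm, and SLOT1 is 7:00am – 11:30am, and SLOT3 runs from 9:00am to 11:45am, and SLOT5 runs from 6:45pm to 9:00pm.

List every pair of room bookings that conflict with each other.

SLOT1 & SLOT2, SLOT1 & SLOT3, SLOT1 & SLOT4, SLOT2 & SLOT3, SLOT2 & SLOT4, SLOT3 & SLOT4, SLOT5 & SLOT6

Sorted by start: SLOT1, SLOT3, SLOT4, SLOT2, SLOT6, SLOT5.
SLOT3 starts before SLOT1 ends → SLOT1 and SLOT3 overlap.
SLOT4 starts before SLOT1 ends → SLOT1 and SLOT4 overlap.
SLOT2 starts before SLOT1 ends → SLOT1 and SLOT2 overlap.
SLOT6 starts after SLOT1 ends; SLOT1 is clear from here.
SLOT4 starts before SLOT3 ends → SLOT3 and SLOT4 overlap.
SLOT2 starts before SLOT3 ends → SLOT3 and SLOT2 overlap.
SLOT6 starts after SLOT3 ends; SLOT3 is clear from here.
SLOT2 starts before SLOT4 ends → SLOT4 and SLOT2 overlap.
SLOT6 starts after SLOT4 ends; SLOT4 is clear from here.
SLOT6 starts after SLOT2 ends; SLOT2 is clear from here.
SLOT5 starts before SLOT6 ends → SLOT6 and SLOT5 overlap.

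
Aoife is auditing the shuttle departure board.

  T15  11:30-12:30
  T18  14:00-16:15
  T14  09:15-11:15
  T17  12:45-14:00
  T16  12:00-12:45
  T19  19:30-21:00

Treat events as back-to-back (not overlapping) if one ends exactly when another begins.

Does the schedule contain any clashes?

Yes

Sorted by start: T14, T15, T16, T17, T18, T19.
T15 starts after T14 ends — done with T14.
T16 starts before T15 ends → T15 and T16 overlap.
That's a conflict, so the schedule is not conflict-free.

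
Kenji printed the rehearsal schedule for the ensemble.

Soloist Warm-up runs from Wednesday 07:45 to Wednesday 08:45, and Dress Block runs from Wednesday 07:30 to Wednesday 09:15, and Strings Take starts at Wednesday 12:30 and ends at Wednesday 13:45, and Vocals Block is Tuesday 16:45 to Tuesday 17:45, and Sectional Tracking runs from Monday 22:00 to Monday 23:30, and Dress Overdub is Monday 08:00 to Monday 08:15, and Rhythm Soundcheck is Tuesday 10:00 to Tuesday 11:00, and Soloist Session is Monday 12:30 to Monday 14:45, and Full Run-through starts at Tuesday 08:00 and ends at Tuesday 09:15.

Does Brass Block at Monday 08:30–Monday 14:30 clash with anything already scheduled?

Dress Overdub: ends Monday 08:15 at or before Brass Block starts Monday 08:30 → clear.
Soloist Session: starts Monday 12:30 before Brass Block ends Monday 14:30, and ends Monday 14:45 after Brass Block starts Monday 08:30 → overlap.
Sectional Tracking: starts Monday 22:00 at or after Brass Block ends Monday 14:30 → clear.
Full Run-through: starts Tuesday 08:00 at or after Brass Block ends Monday 14:30 → clear.
Rhythm Soundcheck: starts Tuesday 10:00 at or after Brass Block ends Monday 14:30 → clear.
Vocals Block: starts Tuesday 16:45 at or after Brass Block ends Monday 14:30 → clear.
Dress Block: starts Wednesday 07:30 at or after Brass Block ends Monday 14:30 → clear.
Soloist Warm-up: starts Wednesday 07:45 at or after Brass Block ends Monday 14:30 → clear.
Strings Take: starts Wednesday 12:30 at or after Brass Block ends Monday 14:30 → clear.
Brass Block overlaps Soloist Session.

Yes — it overlaps Soloist Session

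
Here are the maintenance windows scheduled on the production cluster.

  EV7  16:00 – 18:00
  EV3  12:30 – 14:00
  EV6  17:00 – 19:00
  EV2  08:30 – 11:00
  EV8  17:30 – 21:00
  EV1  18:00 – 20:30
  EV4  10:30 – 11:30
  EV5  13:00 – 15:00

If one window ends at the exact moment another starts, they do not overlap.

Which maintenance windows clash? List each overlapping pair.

EV1 & EV6, EV1 & EV8, EV2 & EV4, EV3 & EV5, EV6 & EV7, EV6 & EV8, EV7 & EV8

Two intervals overlap when each starts before the other ends.
Sorted by start: EV2, EV4, EV3, EV5, EV7, EV6, EV8, EV1.
EV4 starts before EV2 ends → EV2 and EV4 overlap.
EV3 starts after EV2 ends, so EV2 has no further overlaps.
EV3 starts after EV4 ends, so EV4 has no further overlaps.
EV5 starts before EV3 ends → EV3 and EV5 overlap.
EV7 starts after EV3 ends, so EV3 has no further overlaps.
EV7 starts after EV5 ends, so EV5 has no further overlaps.
EV6 starts before EV7 ends → EV7 and EV6 overlap.
EV8 starts before EV7 ends → EV7 and EV8 overlap.
EV1 starts exactly when EV7 ends (back-to-back, no overlap).
EV8 starts before EV6 ends → EV6 and EV8 overlap.
EV1 starts before EV6 ends → EV6 and EV1 overlap.
EV1 starts before EV8 ends → EV8 and EV1 overlap.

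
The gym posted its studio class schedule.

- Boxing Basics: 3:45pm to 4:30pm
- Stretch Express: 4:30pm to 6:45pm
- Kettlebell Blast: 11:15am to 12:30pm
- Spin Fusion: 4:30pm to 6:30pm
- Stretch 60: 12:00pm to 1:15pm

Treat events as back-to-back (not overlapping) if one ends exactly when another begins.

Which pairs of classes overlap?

Kettlebell Blast & Stretch 60, Spin Fusion & Stretch Express

Check each pair: they overlap iff neither finishes before the other starts.
Sorted by start: Kettlebell Blast, Stretch 60, Boxing Basics, Spin Fusion, Stretch Express.
Stretch 60 starts before Kettlebell Blast ends → Kettlebell Blast and Stretch 60 overlap.
Boxing Basics starts after Kettlebell Blast ends — done with Kettlebell Blast.
Boxing Basics starts after Stretch 60 ends — done with Stretch 60.
Spin Fusion starts exactly when Boxing Basics ends (back-to-back, no overlap) — done with Boxing Basics.
Stretch Express starts before Spin Fusion ends → Spin Fusion and Stretch Express overlap.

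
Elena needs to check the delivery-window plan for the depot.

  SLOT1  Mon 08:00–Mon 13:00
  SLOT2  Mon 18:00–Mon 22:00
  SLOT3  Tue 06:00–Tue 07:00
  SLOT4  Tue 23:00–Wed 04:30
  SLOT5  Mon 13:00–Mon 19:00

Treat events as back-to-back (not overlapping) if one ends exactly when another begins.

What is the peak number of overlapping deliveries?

Sort all start/end points and keep a running count:
Mon 08:00 start SLOT1 → 1
Mon 13:00 end SLOT1 → 0
Mon 13:00 start SLOT5 → 1
Mon 18:00 start SLOT2 → 2
Mon 19:00 end SLOT5 → 1
Mon 22:00 end SLOT2 → 0
Tue 06:00 start SLOT3 → 1
Tue 07:00 end SLOT3 → 0
Tue 23:00 start SLOT4 → 1
Wed 04:30 end SLOT4 → 0
Peak is 2, at Mon 18:00 (SLOT2, SLOT5).

2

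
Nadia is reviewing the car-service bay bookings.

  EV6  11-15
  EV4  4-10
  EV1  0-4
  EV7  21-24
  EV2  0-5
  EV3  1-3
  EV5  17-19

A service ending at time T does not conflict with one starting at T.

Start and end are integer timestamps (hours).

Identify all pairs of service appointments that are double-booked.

EV1 & EV2, EV1 & EV3, EV2 & EV3, EV2 & EV4

Sorted by start: EV1, EV2, EV3, EV4, EV6, EV5, EV7.
EV2 starts before EV1 ends → EV1 and EV2 overlap.
EV3 starts before EV1 ends → EV1 and EV3 overlap.
EV4 starts exactly when EV1 ends (back-to-back, no overlap), so EV1 has no further overlaps.
EV3 starts before EV2 ends → EV2 and EV3 overlap.
EV4 starts before EV2 ends → EV2 and EV4 overlap.
EV6 starts after EV2 ends, so EV2 has no further overlaps.
EV4 starts after EV3 ends, so EV3 has no further overlaps.
EV6 starts after EV4 ends, so EV4 has no further overlaps.
EV5 starts after EV6 ends, so EV6 has no further overlaps.
EV7 starts after EV5 ends.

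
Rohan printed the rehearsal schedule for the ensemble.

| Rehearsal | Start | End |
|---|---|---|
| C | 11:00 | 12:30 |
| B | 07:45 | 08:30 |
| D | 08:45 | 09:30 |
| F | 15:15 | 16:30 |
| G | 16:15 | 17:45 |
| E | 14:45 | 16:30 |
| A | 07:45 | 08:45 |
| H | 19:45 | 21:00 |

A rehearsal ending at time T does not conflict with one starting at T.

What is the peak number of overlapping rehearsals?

3

Sweep the timeline, counting +1 at each start and −1 at each end (ends before starts at a tie):
07:45 start A → 1
07:45 start B → 2
08:30 end B → 1
08:45 end A → 0
08:45 start D → 1
09:30 end D → 0
11:00 start C → 1
12:30 end C → 0
14:45 start E → 1
15:15 start F → 2
16:15 start G → 3
16:30 end E → 2
16:30 end F → 1
17:45 end G → 0
19:45 start H → 1
21:00 end H → 0
Peak is 3, at 16:15 (E, F, G).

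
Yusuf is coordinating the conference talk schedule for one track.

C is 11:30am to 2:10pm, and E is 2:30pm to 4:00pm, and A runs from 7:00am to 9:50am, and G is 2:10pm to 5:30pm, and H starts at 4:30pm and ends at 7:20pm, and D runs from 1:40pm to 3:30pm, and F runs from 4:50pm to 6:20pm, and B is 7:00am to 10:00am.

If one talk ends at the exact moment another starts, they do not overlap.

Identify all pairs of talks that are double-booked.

Two intervals overlap when each starts before the other ends.
Sorted by start: A, B, C, D, G, E, H, F.
B starts before A ends → A and B overlap.
C starts after A ends, so A has no further overlaps.
C starts after B ends, so B has no further overlaps.
D starts before C ends → C and D overlap.
G starts exactly when C ends (back-to-back, no overlap), so C has no further overlaps.
G starts before D ends → D and G overlap.
E starts before D ends → D and E overlap.
H starts after D ends, so D has no further overlaps.
E starts before G ends → G and E overlap.
H starts before G ends → G and H overlap.
F starts before G ends → G and F overlap.
H starts after E ends, so E has no further overlaps.
F starts before H ends → H and F overlap.

A & B, C & D, D & E, D & G, E & G, F & G, F & H, G & H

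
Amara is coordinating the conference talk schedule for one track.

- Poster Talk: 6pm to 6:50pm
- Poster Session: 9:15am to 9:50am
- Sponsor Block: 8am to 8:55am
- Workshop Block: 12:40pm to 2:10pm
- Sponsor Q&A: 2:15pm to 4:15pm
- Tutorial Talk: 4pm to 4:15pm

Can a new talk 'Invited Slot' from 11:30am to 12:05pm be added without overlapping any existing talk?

Yes — the slot is free

Sponsor Block: ends 8:55am at or before Invited Slot starts 11:30am → clear.
Poster Session: ends 9:50am at or before Invited Slot starts 11:30am → clear.
Workshop Block: starts 12:40pm at or after Invited Slot ends 12:05pm → clear.
Sponsor Q&A: starts 2:15pm at or after Invited Slot ends 12:05pm → clear.
Tutorial Talk: starts 4pm at or after Invited Slot ends 12:05pm → clear.
Poster Talk: starts 6pm at or after Invited Slot ends 12:05pm → clear.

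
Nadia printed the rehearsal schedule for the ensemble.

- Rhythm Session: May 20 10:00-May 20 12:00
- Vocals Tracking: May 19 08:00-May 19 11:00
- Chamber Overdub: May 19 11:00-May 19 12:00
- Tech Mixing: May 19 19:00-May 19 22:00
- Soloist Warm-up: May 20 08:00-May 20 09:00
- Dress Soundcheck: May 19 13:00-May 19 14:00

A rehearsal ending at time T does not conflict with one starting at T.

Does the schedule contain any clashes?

No

Sorted by start: Vocals Tracking, Chamber Overdub, Dress Soundcheck, Tech Mixing, Soloist Warm-up, Rhythm Session.
Chamber Overdub starts exactly when Vocals Tracking ends (back-to-back, no overlap), so nothing later overlaps Vocals Tracking either.
Dress Soundcheck starts after Chamber Overdub ends, so nothing later overlaps Chamber Overdub either.
Tech Mixing starts after Dress Soundcheck ends, so nothing later overlaps Dress Soundcheck either.
Soloist Warm-up starts after Tech Mixing ends, so nothing later overlaps Tech Mixing either.
Rhythm Session starts after Soloist Warm-up ends.
Every pair is clear; the schedule has no overlaps.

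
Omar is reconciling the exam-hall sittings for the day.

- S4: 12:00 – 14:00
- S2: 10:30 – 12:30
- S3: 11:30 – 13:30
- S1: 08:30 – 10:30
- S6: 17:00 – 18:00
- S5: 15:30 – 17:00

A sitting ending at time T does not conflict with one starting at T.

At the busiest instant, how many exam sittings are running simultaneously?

Sort all start/end points and keep a running count:
08:30 start S1 → 1
10:30 end S1 → 0
10:30 start S2 → 1
11:30 start S3 → 2
12:00 start S4 → 3
12:30 end S2 → 2
13:30 end S3 → 1
14:00 end S4 → 0
15:30 start S5 → 1
17:00 end S5 → 0
17:00 start S6 → 1
18:00 end S6 → 0
Peak is 3, at 12:00 (S2, S3, S4).

3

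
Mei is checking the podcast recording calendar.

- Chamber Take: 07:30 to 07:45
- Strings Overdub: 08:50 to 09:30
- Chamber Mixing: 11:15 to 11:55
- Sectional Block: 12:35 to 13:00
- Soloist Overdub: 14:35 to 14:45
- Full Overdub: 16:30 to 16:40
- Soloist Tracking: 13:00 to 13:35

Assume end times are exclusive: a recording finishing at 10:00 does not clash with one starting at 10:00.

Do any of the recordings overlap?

Two intervals overlap when each starts before the other ends.
Sorted by start: Chamber Take, Strings Overdub, Chamber Mixing, Sectional Block, Soloist Tracking, Soloist Overdub, Full Overdub.
Strings Overdub starts after Chamber Take ends, so nothing later overlaps Chamber Take either.
Chamber Mixing starts after Strings Overdub ends, so nothing later overlaps Strings Overdub either.
Sectional Block starts after Chamber Mixing ends, so nothing later overlaps Chamber Mixing either.
Soloist Tracking starts exactly when Sectional Block ends (back-to-back, no overlap), so nothing later overlaps Sectional Block either.
Soloist Overdub starts after Soloist Tracking ends, so nothing later overlaps Soloist Tracking either.
Full Overdub starts after Soloist Overdub ends.
Every pair is clear; the schedule has no overlaps.

No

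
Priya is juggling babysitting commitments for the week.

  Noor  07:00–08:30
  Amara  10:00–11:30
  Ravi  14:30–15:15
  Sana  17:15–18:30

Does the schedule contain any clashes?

Check each pair: they overlap iff neither finishes before the other starts.
Sorted by start: Noor, Amara, Ravi, Sana.
Amara starts after Noor ends, so nothing later overlaps Noor either.
Ravi starts after Amara ends, so nothing later overlaps Amara either.
Sana starts after Ravi ends.
Every pair is clear; the schedule has no overlaps.

No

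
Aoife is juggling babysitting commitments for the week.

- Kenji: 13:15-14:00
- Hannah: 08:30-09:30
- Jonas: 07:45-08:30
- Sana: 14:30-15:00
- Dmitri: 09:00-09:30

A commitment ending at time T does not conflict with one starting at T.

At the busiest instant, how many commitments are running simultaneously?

2

Walk through starts and ends in time order (an end at T is processed before a start at T):
07:45 start Jonas → 1
08:30 end Jonas → 0
08:30 start Hannah → 1
09:00 start Dmitri → 2
09:30 end Dmitri → 1
09:30 end Hannah → 0
13:15 start Kenji → 1
14:00 end Kenji → 0
14:30 start Sana → 1
15:00 end Sana → 0
Peak is 2, at 09:00 (Dmitri, Hannah).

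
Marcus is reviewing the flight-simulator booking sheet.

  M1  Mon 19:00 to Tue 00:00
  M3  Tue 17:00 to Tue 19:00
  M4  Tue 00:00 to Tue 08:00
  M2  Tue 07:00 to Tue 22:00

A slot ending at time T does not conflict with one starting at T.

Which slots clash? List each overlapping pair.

Sorted by start: M1, M4, M2, M3.
M4 starts exactly when M1 ends (back-to-back, no overlap) — done with M1.
M2 starts before M4 ends → M4 and M2 overlap.
M3 starts after M4 ends.
M3 starts before M2 ends → M2 and M3 overlap.

M2 & M3, M2 & M4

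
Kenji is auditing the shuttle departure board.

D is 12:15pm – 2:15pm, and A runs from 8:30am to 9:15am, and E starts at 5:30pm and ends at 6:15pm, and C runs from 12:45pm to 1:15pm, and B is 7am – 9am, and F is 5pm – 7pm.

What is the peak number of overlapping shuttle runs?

Sweep the timeline, counting +1 at each start and −1 at each end (ends before starts at a tie):
7am start B → 1
8:30am start A → 2
9am end B → 1
9:15am end A → 0
12:15pm start D → 1
12:45pm start C → 2
1:15pm end C → 1
2:15pm end D → 0
5pm start F → 1
5:30pm start E → 2
6:15pm end E → 1
7pm end F → 0
Peak is 2, at 8:30am (A, B).

2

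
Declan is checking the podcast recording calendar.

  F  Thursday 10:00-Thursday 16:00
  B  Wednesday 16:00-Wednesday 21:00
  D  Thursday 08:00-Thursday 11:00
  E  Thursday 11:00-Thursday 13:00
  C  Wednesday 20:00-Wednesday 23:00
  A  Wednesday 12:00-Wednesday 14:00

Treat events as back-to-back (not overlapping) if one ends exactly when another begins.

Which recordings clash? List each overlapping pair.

Check each pair: they overlap iff neither finishes before the other starts.
Sorted by start: A, B, C, D, F, E.
B starts after A ends — done with A.
C starts before B ends → B and C overlap.
D starts after B ends — done with B.
D starts after C ends — done with C.
F starts before D ends → D and F overlap.
E starts exactly when D ends (back-to-back, no overlap).
E starts before F ends → F and E overlap.

B & C, D & F, E & F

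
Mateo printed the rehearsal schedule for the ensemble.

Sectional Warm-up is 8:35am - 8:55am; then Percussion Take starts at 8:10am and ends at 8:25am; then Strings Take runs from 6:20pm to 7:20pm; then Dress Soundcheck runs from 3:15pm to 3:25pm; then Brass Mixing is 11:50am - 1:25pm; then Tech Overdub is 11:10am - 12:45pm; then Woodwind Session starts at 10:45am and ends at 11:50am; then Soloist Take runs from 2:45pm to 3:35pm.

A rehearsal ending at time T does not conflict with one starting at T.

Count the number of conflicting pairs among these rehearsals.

3

Two intervals overlap when each starts before the other ends.
Sorted by start: Percussion Take, Sectional Warm-up, Woodwind Session, Tech Overdub, Brass Mixing, Soloist Take, Dress Soundcheck, Strings Take.
Sectional Warm-up starts after Percussion Take ends, so Percussion Take has no further overlaps.
Woodwind Session starts after Sectional Warm-up ends, so Sectional Warm-up has no further overlaps.
Tech Overdub starts before Woodwind Session ends → Woodwind Session and Tech Overdub overlap.
Brass Mixing starts exactly when Woodwind Session ends (back-to-back, no overlap), so Woodwind Session has no further overlaps.
Brass Mixing starts before Tech Overdub ends → Tech Overdub and Brass Mixing overlap.
Soloist Take starts after Tech Overdub ends, so Tech Overdub has no further overlaps.
Soloist Take starts after Brass Mixing ends, so Brass Mixing has no further overlaps.
Dress Soundcheck starts before Soloist Take ends → Soloist Take and Dress Soundcheck overlap.
Strings Take starts after Soloist Take ends.
Strings Take starts after Dress Soundcheck ends.
Overlapping pairs: Brass Mixing & Tech Overdub, Dress Soundcheck & Soloist Take, Tech Overdub & Woodwind Session — 3 in total.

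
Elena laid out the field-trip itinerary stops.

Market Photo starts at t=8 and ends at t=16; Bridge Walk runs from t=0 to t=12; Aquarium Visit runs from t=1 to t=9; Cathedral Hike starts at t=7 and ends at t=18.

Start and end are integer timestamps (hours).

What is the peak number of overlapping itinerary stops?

Sort all start/end points and keep a running count:
t=0 start Bridge Walk → 1
t=1 start Aquarium Visit → 2
t=7 start Cathedral Hike → 3
t=8 start Market Photo → 4
t=9 end Aquarium Visit → 3
t=12 end Bridge Walk → 2
t=16 end Market Photo → 1
t=18 end Cathedral Hike → 0
Peak is 4, at t=8 (Aquarium Visit, Bridge Walk, Cathedral Hike, Market Photo).

4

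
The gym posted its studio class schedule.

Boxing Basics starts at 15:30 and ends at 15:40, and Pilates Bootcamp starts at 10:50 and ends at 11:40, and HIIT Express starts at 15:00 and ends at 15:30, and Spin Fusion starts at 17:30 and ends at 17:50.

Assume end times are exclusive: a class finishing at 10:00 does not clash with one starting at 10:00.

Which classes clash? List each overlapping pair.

Check each pair: they overlap iff neither finishes before the other starts.
Sorted by start: Pilates Bootcamp, HIIT Express, Boxing Basics, Spin Fusion.
HIIT Express starts after Pilates Bootcamp ends, so nothing later overlaps Pilates Bootcamp either.
Boxing Basics starts exactly when HIIT Express ends (back-to-back, no overlap), so nothing later overlaps HIIT Express either.
Spin Fusion starts after Boxing Basics ends.

no overlapping pairs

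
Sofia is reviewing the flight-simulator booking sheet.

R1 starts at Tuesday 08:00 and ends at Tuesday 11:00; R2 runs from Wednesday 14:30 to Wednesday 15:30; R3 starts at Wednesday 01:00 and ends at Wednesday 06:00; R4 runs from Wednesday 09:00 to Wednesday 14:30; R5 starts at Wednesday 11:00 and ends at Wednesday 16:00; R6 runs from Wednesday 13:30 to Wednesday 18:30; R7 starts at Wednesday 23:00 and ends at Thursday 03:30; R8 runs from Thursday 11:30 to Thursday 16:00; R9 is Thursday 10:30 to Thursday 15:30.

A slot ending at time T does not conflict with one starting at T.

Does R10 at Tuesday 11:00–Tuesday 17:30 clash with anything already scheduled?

No — it doesn't clash with anything

R1: ends Tuesday 11:00 at or before R10 starts Tuesday 11:00 → clear.
R3: starts Wednesday 01:00 at or after R10 ends Tuesday 17:30 → clear.
R4: starts Wednesday 09:00 at or after R10 ends Tuesday 17:30 → clear.
R5: starts Wednesday 11:00 at or after R10 ends Tuesday 17:30 → clear.
R6: starts Wednesday 13:30 at or after R10 ends Tuesday 17:30 → clear.
R2: starts Wednesday 14:30 at or after R10 ends Tuesday 17:30 → clear.
R7: starts Wednesday 23:00 at or after R10 ends Tuesday 17:30 → clear.
R9: starts Thursday 10:30 at or after R10 ends Tuesday 17:30 → clear.
R8: starts Thursday 11:30 at or after R10 ends Tuesday 17:30 → clear.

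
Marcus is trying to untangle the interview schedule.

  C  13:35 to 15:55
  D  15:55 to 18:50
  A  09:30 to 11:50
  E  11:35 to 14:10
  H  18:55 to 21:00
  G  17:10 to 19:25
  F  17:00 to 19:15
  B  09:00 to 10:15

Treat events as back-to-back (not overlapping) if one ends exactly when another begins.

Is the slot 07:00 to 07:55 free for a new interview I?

B: starts 09:00 at or after I ends 07:55 → clear.
A: starts 09:30 at or after I ends 07:55 → clear.
E: starts 11:35 at or after I ends 07:55 → clear.
C: starts 13:35 at or after I ends 07:55 → clear.
D: starts 15:55 at or after I ends 07:55 → clear.
F: starts 17:00 at or after I ends 07:55 → clear.
G: starts 17:10 at or after I ends 07:55 → clear.
H: starts 18:55 at or after I ends 07:55 → clear.

Yes — the slot is free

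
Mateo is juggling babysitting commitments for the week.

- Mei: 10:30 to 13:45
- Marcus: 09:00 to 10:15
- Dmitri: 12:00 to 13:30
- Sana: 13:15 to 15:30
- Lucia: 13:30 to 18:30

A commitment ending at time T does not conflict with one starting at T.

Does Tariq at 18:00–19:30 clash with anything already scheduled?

Yes — it overlaps Lucia

Marcus: ends 10:15 at or before Tariq starts 18:00 → clear.
Mei: ends 13:45 at or before Tariq starts 18:00 → clear.
Dmitri: ends 13:30 at or before Tariq starts 18:00 → clear.
Sana: ends 15:30 at or before Tariq starts 18:00 → clear.
Lucia: starts 13:30 before Tariq ends 19:30, and ends 18:30 after Tariq starts 18:00 → overlap.
Tariq overlaps Lucia.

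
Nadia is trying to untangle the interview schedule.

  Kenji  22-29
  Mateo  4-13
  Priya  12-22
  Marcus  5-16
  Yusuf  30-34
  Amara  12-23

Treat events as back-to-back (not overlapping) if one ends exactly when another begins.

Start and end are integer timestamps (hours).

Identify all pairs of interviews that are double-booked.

Amara & Kenji, Amara & Marcus, Amara & Mateo, Amara & Priya, Marcus & Mateo, Marcus & Priya, Mateo & Priya

Two intervals overlap when each starts before the other ends.
Sorted by start: Mateo, Marcus, Amara, Priya, Kenji, Yusuf.
Marcus starts before Mateo ends → Mateo and Marcus overlap.
Amara starts before Mateo ends → Mateo and Amara overlap.
Priya starts before Mateo ends → Mateo and Priya overlap.
Kenji starts after Mateo ends, so Mateo has no further overlaps.
Amara starts before Marcus ends → Marcus and Amara overlap.
Priya starts before Marcus ends → Marcus and Priya overlap.
Kenji starts after Marcus ends, so Marcus has no further overlaps.
Priya starts before Amara ends → Amara and Priya overlap.
Kenji starts before Amara ends → Amara and Kenji overlap.
Yusuf starts after Amara ends.
Kenji starts exactly when Priya ends (back-to-back, no overlap), so Priya has no further overlaps.
Yusuf starts after Kenji ends.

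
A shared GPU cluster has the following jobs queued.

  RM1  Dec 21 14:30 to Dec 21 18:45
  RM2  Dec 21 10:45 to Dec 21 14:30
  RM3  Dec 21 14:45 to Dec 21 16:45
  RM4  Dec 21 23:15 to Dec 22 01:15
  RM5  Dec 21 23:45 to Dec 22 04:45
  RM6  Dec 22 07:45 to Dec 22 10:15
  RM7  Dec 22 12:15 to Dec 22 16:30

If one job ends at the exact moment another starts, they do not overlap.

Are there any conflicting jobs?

Sorted by start: RM2, RM1, RM3, RM4, RM5, RM6, RM7.
RM1 starts exactly when RM2 ends (back-to-back, no overlap); RM2 is clear from here.
RM3 starts before RM1 ends → RM1 and RM3 overlap.
That's a conflict, so the schedule is not conflict-free.

Yes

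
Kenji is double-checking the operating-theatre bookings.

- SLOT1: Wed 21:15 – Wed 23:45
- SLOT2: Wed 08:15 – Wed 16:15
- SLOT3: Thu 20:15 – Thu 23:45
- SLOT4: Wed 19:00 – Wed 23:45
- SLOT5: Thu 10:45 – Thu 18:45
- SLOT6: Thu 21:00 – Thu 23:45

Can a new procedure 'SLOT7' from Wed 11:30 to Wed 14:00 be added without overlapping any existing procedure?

No — it overlaps SLOT2

SLOT2: starts Wed 08:15 before SLOT7 ends Wed 14:00, and ends Wed 16:15 after SLOT7 starts Wed 11:30 → overlap.
SLOT4: starts Wed 19:00 at or after SLOT7 ends Wed 14:00 → clear.
SLOT1: starts Wed 21:15 at or after SLOT7 ends Wed 14:00 → clear.
SLOT5: starts Thu 10:45 at or after SLOT7 ends Wed 14:00 → clear.
SLOT3: starts Thu 20:15 at or after SLOT7 ends Wed 14:00 → clear.
SLOT6: starts Thu 21:00 at or after SLOT7 ends Wed 14:00 → clear.
SLOT7 overlaps SLOT2.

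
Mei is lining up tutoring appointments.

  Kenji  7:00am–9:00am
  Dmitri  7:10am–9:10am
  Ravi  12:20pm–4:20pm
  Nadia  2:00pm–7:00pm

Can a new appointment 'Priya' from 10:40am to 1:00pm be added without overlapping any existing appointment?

Kenji: ends 9:00am at or before Priya starts 10:40am → clear.
Dmitri: ends 9:10am at or before Priya starts 10:40am → clear.
Ravi: starts 12:20pm before Priya ends 1:00pm, and ends 4:20pm after Priya starts 10:40am → overlap.
Nadia: starts 2:00pm at or after Priya ends 1:00pm → clear.
Priya overlaps Ravi.

No — it overlaps Ravi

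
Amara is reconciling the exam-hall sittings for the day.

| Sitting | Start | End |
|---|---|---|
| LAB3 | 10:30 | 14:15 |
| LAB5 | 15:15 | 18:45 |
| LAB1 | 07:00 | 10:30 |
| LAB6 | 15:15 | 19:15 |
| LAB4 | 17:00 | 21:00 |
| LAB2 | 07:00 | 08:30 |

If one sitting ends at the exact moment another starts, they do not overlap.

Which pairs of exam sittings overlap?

Sorted by start: LAB1, LAB2, LAB3, LAB5, LAB6, LAB4.
LAB2 starts before LAB1 ends → LAB1 and LAB2 overlap.
LAB3 starts exactly when LAB1 ends (back-to-back, no overlap), so nothing later overlaps LAB1 either.
LAB3 starts after LAB2 ends, so nothing later overlaps LAB2 either.
LAB5 starts after LAB3 ends, so nothing later overlaps LAB3 either.
LAB6 starts before LAB5 ends → LAB5 and LAB6 overlap.
LAB4 starts before LAB5 ends → LAB5 and LAB4 overlap.
LAB4 starts before LAB6 ends → LAB6 and LAB4 overlap.

LAB1 & LAB2, LAB4 & LAB5, LAB4 & LAB6, LAB5 & LAB6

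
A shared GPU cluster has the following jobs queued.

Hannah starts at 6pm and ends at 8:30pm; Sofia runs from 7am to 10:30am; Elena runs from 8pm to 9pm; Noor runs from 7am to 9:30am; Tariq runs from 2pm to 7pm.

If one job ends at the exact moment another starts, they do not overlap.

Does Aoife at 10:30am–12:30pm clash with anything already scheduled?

No — it doesn't clash with anything

Noor: ends 9:30am at or before Aoife starts 10:30am → clear.
Sofia: ends 10:30am at or before Aoife starts 10:30am → clear.
Tariq: starts 2pm at or after Aoife ends 12:30pm → clear.
Hannah: starts 6pm at or after Aoife ends 12:30pm → clear.
Elena: starts 8pm at or after Aoife ends 12:30pm → clear.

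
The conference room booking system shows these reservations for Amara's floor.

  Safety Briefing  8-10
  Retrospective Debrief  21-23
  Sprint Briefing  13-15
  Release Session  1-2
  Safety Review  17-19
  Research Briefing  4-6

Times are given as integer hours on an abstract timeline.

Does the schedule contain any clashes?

No

Sorted by start: Release Session, Research Briefing, Safety Briefing, Sprint Briefing, Safety Review, Retrospective Debrief.
Research Briefing starts after Release Session ends, so nothing later overlaps Release Session either.
Safety Briefing starts after Research Briefing ends, so nothing later overlaps Research Briefing either.
Sprint Briefing starts after Safety Briefing ends, so nothing later overlaps Safety Briefing either.
Safety Review starts after Sprint Briefing ends, so nothing later overlaps Sprint Briefing either.
Retrospective Debrief starts after Safety Review ends.
Every pair is clear; the schedule has no overlaps.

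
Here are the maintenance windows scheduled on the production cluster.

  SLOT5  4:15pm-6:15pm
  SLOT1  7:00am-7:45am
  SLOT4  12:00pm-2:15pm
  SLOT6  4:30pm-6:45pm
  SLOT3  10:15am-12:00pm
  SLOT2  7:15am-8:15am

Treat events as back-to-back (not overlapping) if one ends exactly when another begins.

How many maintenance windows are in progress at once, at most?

2

Sort all start/end points and keep a running count:
7:00am start SLOT1 → 1
7:15am start SLOT2 → 2
7:45am end SLOT1 → 1
8:15am end SLOT2 → 0
10:15am start SLOT3 → 1
12:00pm end SLOT3 → 0
12:00pm start SLOT4 → 1
2:15pm end SLOT4 → 0
4:15pm start SLOT5 → 1
4:30pm start SLOT6 → 2
6:15pm end SLOT5 → 1
6:45pm end SLOT6 → 0
Peak is 2, at 7:15am (SLOT1, SLOT2).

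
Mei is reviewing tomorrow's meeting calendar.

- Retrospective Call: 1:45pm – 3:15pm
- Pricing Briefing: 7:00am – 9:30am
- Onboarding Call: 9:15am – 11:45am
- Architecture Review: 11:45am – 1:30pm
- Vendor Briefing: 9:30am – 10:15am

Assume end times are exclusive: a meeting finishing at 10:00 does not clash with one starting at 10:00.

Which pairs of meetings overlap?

Onboarding Call & Pricing Briefing, Onboarding Call & Vendor Briefing

Sorted by start: Pricing Briefing, Onboarding Call, Vendor Briefing, Architecture Review, Retrospective Call.
Onboarding Call starts before Pricing Briefing ends → Pricing Briefing and Onboarding Call overlap.
Vendor Briefing starts exactly when Pricing Briefing ends (back-to-back, no overlap); Pricing Briefing is clear from here.
Vendor Briefing starts before Onboarding Call ends → Onboarding Call and Vendor Briefing overlap.
Architecture Review starts exactly when Onboarding Call ends (back-to-back, no overlap); Onboarding Call is clear from here.
Architecture Review starts after Vendor Briefing ends; Vendor Briefing is clear from here.
Retrospective Call starts after Architecture Review ends.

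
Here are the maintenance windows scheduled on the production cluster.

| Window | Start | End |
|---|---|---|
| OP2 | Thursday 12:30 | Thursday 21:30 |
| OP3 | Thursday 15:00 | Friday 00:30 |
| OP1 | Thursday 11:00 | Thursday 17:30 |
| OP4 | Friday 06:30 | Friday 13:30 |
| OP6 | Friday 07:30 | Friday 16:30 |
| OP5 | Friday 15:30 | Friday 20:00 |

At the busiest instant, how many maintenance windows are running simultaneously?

Sort all start/end points and keep a running count:
Thursday 11:00 start OP1 → 1
Thursday 12:30 start OP2 → 2
Thursday 15:00 start OP3 → 3
Thursday 17:30 end OP1 → 2
Thursday 21:30 end OP2 → 1
Friday 00:30 end OP3 → 0
Friday 06:30 start OP4 → 1
Friday 07:30 start OP6 → 2
Friday 13:30 end OP4 → 1
Friday 15:30 start OP5 → 2
Friday 16:30 end OP6 → 1
Friday 20:00 end OP5 → 0
Peak is 3, at Thursday 15:00 (OP1, OP2, OP3).

3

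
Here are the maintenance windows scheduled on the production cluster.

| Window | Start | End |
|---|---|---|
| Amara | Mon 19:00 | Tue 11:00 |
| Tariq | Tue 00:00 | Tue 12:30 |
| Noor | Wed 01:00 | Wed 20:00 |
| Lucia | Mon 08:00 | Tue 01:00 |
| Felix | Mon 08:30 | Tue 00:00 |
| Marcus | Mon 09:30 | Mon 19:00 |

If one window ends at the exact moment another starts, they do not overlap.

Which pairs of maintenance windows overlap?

Amara & Felix, Amara & Lucia, Amara & Tariq, Felix & Lucia, Felix & Marcus, Lucia & Marcus, Lucia & Tariq

Two intervals overlap when each starts before the other ends.
Sorted by start: Lucia, Felix, Marcus, Amara, Tariq, Noor.
Felix starts before Lucia ends → Lucia and Felix overlap.
Marcus starts before Lucia ends → Lucia and Marcus overlap.
Amara starts before Lucia ends → Lucia and Amara overlap.
Tariq starts before Lucia ends → Lucia and Tariq overlap.
Noor starts after Lucia ends.
Marcus starts before Felix ends → Felix and Marcus overlap.
Amara starts before Felix ends → Felix and Amara overlap.
Tariq starts exactly when Felix ends (back-to-back, no overlap) — done with Felix.
Amara starts exactly when Marcus ends (back-to-back, no overlap) — done with Marcus.
Tariq starts before Amara ends → Amara and Tariq overlap.
Noor starts after Amara ends.
Noor starts after Tariq ends.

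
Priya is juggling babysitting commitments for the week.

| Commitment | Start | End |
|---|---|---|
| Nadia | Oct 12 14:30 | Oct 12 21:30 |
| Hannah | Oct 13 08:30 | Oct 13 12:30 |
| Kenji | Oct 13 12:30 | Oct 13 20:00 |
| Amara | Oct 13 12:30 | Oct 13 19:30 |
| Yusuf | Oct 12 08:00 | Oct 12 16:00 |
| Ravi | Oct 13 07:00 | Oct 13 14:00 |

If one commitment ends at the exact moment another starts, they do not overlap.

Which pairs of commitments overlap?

Amara & Kenji, Amara & Ravi, Hannah & Ravi, Kenji & Ravi, Nadia & Yusuf

Sorted by start: Yusuf, Nadia, Ravi, Hannah, Amara, Kenji.
Nadia starts before Yusuf ends → Yusuf and Nadia overlap.
Ravi starts after Yusuf ends — done with Yusuf.
Ravi starts after Nadia ends — done with Nadia.
Hannah starts before Ravi ends → Ravi and Hannah overlap.
Amara starts before Ravi ends → Ravi and Amara overlap.
Kenji starts before Ravi ends → Ravi and Kenji overlap.
Amara starts exactly when Hannah ends (back-to-back, no overlap) — done with Hannah.
Kenji starts before Amara ends → Amara and Kenji overlap.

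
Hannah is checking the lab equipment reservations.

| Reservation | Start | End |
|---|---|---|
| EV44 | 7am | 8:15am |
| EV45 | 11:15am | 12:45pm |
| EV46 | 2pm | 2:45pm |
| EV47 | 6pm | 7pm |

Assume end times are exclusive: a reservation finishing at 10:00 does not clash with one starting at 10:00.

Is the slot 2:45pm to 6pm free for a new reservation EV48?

Yes — the slot is free

EV44: ends 8:15am at or before EV48 starts 2:45pm → clear.
EV45: ends 12:45pm at or before EV48 starts 2:45pm → clear.
EV46: ends 2:45pm at or before EV48 starts 2:45pm → clear.
EV47: starts 6pm at or after EV48 ends 6pm → clear.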